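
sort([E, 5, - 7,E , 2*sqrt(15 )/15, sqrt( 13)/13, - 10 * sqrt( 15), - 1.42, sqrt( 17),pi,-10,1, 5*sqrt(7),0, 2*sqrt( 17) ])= [-10*sqrt( 15) , -10, - 7, - 1.42, 0, sqrt( 13)/13, 2*sqrt( 15)/15,1 , E, E , pi, sqrt(17),5,2*sqrt( 17),  5*sqrt( 7) ] 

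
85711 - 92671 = - 6960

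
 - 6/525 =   -  1 + 173/175 = - 0.01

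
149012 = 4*37253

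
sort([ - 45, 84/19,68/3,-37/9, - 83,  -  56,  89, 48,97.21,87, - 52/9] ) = [ - 83, - 56,-45, - 52/9 , - 37/9, 84/19, 68/3,48, 87,  89, 97.21]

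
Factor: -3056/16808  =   - 2/11 =- 2^1*11^( - 1)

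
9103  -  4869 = 4234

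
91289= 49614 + 41675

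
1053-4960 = - 3907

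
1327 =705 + 622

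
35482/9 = 3942 + 4/9 = 3942.44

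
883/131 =6 + 97/131 = 6.74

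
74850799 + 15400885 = 90251684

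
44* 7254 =319176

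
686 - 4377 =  - 3691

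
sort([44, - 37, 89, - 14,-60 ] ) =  [ - 60,-37, - 14, 44, 89] 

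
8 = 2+6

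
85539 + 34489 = 120028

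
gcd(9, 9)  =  9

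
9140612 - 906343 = 8234269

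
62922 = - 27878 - -90800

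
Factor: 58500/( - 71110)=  - 2^1 * 3^2*5^2*547^(-1) = -450/547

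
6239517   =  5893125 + 346392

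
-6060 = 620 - 6680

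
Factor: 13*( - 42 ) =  - 2^1*3^1*7^1*13^1 = - 546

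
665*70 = 46550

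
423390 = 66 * 6415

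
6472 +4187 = 10659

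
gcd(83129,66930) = 97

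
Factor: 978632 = 2^3*149^1*821^1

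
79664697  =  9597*8301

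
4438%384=214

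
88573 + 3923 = 92496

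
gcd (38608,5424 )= 16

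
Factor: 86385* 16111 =3^1*5^1*13^1*443^1*16111^1= 1391748735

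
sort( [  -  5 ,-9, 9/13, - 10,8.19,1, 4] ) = [ - 10,- 9,  -  5, 9/13, 1,4, 8.19]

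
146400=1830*80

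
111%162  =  111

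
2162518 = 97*22294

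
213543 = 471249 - 257706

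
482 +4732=5214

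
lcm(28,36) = 252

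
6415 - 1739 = 4676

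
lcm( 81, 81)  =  81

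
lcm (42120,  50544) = 252720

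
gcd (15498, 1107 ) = 1107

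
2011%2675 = 2011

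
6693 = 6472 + 221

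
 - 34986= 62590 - 97576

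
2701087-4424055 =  - 1722968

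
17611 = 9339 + 8272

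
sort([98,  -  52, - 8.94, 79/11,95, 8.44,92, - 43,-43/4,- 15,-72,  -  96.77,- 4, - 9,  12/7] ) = [-96.77,-72,-52, - 43,- 15, - 43/4,-9, - 8.94, - 4,12/7, 79/11,8.44,92 , 95,98]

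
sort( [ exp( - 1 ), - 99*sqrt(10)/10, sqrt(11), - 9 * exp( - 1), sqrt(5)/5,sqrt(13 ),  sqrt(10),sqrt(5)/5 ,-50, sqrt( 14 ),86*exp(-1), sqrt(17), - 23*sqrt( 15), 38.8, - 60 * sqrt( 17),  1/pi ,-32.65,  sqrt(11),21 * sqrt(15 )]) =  [ - 60 * sqrt( 17 ), - 23 * sqrt( 15),  -  50,-32.65, - 99 * sqrt ( 10) /10, - 9*exp(  -  1),  1/pi,exp( - 1), sqrt(5 )/5, sqrt(5)/5,sqrt( 10), sqrt(11), sqrt(11), sqrt( 13), sqrt(14),sqrt( 17 ), 86*exp( - 1) , 38.8, 21*  sqrt( 15)] 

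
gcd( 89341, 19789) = 7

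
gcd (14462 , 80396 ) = 2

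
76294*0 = 0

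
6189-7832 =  - 1643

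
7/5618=7/5618 = 0.00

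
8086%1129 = 183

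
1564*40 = 62560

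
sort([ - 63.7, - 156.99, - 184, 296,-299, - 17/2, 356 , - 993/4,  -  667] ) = [ - 667, - 299,  -  993/4,-184, - 156.99, - 63.7, - 17/2, 296, 356 ] 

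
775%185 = 35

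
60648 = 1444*42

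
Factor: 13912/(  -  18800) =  - 2^(-1 )*5^( -2) * 37^1 = -37/50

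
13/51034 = 13/51034 = 0.00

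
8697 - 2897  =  5800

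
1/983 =1/983 = 0.00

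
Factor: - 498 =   -  2^1*3^1*83^1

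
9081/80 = 9081/80 = 113.51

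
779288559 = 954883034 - 175594475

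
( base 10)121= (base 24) 51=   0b1111001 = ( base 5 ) 441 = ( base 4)1321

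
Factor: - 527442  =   - 2^1*3^1 * 17^1* 5171^1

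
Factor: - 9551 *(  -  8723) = 83313373=   11^1*13^1*61^1*9551^1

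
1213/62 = 19 + 35/62= 19.56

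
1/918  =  1/918 = 0.00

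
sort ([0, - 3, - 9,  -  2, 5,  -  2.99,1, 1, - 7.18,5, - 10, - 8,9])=[-10, - 9, - 8,-7.18,-3,  -  2.99,-2, 0, 1, 1, 5,5,9 ] 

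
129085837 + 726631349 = 855717186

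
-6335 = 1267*( - 5) 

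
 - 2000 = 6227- 8227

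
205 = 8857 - 8652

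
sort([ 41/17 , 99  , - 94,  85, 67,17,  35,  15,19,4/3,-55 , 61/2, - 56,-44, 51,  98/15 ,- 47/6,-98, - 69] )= [ - 98, - 94,-69, -56, - 55, - 44, - 47/6,  4/3,  41/17, 98/15,15, 17, 19, 61/2, 35 , 51,  67,85 , 99] 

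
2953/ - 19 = - 2953/19 = -  155.42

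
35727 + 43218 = 78945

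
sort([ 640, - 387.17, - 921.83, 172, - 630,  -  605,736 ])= [-921.83, -630 ,-605, - 387.17, 172, 640,  736] 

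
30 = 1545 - 1515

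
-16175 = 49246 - 65421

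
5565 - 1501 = 4064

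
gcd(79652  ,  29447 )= 1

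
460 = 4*115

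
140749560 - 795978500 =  - 655228940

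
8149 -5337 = 2812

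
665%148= 73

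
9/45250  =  9/45250 = 0.00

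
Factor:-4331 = -61^1*71^1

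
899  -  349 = 550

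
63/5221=63/5221 = 0.01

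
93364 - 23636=69728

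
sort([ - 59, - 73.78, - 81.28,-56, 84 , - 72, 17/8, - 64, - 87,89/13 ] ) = [  -  87, - 81.28, - 73.78, - 72,-64, - 59, - 56, 17/8, 89/13,84]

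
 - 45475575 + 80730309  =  35254734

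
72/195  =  24/65 = 0.37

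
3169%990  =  199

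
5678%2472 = 734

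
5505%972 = 645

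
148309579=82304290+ 66005289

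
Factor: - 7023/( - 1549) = 3^1*1549^( - 1 )*2341^1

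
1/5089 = 1/5089= 0.00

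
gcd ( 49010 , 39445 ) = 5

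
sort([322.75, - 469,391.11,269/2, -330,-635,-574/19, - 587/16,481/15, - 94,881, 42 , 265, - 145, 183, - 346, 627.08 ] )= [ - 635, - 469, - 346, - 330,  -  145, - 94,  -  587/16, - 574/19,481/15, 42,269/2 , 183, 265,322.75,391.11,627.08  ,  881 ]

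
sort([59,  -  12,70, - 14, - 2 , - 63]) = [-63 , - 14,  -  12, - 2, 59,70]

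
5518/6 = 2759/3  =  919.67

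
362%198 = 164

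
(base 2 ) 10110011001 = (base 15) 658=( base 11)1093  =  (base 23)2g7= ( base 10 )1433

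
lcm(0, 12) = 0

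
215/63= 215/63 = 3.41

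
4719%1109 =283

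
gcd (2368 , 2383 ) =1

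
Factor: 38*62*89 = 2^2*19^1 * 31^1*89^1= 209684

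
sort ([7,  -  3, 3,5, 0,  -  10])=[ - 10,- 3,0, 3,5, 7]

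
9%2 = 1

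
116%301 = 116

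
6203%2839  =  525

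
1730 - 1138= 592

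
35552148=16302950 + 19249198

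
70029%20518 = 8475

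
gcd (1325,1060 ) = 265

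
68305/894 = 68305/894 = 76.40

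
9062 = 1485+7577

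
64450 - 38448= 26002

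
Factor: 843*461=388623 = 3^1*281^1*461^1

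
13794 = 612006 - 598212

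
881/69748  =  881/69748 =0.01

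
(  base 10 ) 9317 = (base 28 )BOL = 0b10010001100101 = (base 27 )CL2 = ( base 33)8ib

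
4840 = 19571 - 14731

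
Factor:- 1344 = -2^6*3^1*7^1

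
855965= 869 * 985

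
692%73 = 35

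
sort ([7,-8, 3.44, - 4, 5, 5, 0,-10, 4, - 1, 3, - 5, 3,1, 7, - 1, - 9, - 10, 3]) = [ - 10, - 10,-9,-8,-5, - 4, - 1, - 1, 0, 1,3, 3,3, 3.44, 4, 5,5, 7,7]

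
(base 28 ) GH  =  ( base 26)HN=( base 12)329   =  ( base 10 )465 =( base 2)111010001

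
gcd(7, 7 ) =7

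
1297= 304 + 993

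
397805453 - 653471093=-255665640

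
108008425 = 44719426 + 63288999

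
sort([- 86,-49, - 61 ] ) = [  -  86, - 61, - 49] 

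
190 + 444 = 634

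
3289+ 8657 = 11946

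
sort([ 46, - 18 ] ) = [ -18 , 46 ] 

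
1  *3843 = 3843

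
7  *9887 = 69209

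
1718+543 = 2261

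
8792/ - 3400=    - 1099/425 = - 2.59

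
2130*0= 0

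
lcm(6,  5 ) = 30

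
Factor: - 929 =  - 929^1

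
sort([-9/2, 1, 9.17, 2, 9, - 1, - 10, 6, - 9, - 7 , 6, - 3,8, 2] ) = [ - 10, - 9, - 7, - 9/2,- 3,-1, 1, 2, 2, 6,  6, 8, 9 , 9.17] 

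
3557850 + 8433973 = 11991823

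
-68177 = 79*(- 863) 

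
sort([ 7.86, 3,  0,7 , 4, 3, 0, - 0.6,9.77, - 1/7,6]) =[ - 0.6, - 1/7,0,0,3,  3,4,6,  7,7.86, 9.77 ]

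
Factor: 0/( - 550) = 0 = 0^1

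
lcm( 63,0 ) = 0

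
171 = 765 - 594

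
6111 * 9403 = 57461733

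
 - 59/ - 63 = 59/63 = 0.94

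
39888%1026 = 900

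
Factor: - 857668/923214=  - 2^1* 3^( - 1)*7^1*151^( -1 )*1019^( - 1 )*30631^1 = -428834/461607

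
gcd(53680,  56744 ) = 8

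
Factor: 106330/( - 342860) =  - 2^( - 1)*7^2 * 79^( - 1)=- 49/158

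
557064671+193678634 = 750743305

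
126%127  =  126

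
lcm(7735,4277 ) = 363545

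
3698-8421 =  - 4723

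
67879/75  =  905+4/75= 905.05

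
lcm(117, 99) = 1287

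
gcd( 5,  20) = 5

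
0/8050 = 0 = 0.00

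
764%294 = 176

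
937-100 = 837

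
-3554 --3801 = 247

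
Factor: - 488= - 2^3*61^1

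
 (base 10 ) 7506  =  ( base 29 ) 8QO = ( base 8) 16522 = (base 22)fb4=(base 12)4416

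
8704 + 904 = 9608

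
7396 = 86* 86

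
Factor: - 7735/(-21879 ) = 3^( - 2 )*5^1*7^1*11^( - 1)  =  35/99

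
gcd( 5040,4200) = 840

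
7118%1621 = 634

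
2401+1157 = 3558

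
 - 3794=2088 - 5882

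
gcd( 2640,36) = 12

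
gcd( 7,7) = 7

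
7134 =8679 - 1545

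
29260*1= 29260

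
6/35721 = 2/11907= 0.00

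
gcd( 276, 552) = 276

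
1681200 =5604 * 300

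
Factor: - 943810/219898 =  - 5^1*97^1*113^( - 1)  =  -485/113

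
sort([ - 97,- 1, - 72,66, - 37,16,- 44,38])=[ - 97,-72, - 44, - 37, - 1 , 16,38,66]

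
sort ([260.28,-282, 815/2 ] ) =[ - 282,260.28, 815/2]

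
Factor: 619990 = 2^1*5^1*7^1*17^1*521^1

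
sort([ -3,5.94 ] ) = [-3, 5.94] 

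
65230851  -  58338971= 6891880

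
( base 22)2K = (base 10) 64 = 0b1000000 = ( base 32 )20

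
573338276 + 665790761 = 1239129037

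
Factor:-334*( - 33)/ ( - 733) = -2^1*3^1*11^1*167^1 * 733^( - 1) =- 11022/733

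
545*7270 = 3962150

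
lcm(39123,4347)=39123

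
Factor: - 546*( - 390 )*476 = 2^4 * 3^2 *5^1 * 7^2*13^2*17^1 = 101359440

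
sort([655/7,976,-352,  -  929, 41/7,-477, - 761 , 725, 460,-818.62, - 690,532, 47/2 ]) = [-929, - 818.62, - 761,-690,  -  477 ,-352, 41/7, 47/2,655/7, 460, 532, 725, 976]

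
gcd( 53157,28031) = 1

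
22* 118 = 2596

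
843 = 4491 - 3648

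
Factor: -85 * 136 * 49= - 566440 = - 2^3*5^1*7^2*17^2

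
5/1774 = 5/1774 = 0.00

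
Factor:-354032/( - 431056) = 763/929 = 7^1*109^1*929^(- 1 ) 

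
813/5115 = 271/1705 = 0.16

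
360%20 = 0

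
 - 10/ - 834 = 5/417 = 0.01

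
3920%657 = 635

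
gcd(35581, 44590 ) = 91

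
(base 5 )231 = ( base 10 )66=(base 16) 42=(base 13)51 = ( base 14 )4a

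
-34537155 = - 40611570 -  - 6074415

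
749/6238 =749/6238 = 0.12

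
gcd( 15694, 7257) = 59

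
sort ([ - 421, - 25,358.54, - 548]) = [ - 548, - 421, - 25,358.54]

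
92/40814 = 46/20407  =  0.00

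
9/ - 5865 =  - 1 + 1952/1955 = - 0.00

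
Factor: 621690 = 2^1*3^1*5^1*17^1 * 23^1*53^1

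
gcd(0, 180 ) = 180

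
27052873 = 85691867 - 58638994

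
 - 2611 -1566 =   -  4177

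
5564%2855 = 2709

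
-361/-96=361/96 = 3.76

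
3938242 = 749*5258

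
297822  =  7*42546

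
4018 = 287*14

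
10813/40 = 270 + 13/40 = 270.32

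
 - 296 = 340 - 636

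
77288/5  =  77288/5   =  15457.60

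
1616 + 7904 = 9520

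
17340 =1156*15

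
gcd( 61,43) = 1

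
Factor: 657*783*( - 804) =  - 413602524  =  - 2^2*3^6*29^1 * 67^1 * 73^1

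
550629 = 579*951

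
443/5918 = 443/5918 = 0.07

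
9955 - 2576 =7379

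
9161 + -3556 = 5605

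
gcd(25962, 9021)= 3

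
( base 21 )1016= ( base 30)A9I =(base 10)9288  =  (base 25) ELD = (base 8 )22110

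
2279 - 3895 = -1616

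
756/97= 7 + 77/97 = 7.79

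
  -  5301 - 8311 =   -  13612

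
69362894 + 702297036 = 771659930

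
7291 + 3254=10545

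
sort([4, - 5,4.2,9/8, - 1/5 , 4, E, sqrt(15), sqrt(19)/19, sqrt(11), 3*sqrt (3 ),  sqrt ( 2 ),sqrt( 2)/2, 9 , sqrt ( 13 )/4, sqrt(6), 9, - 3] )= [ - 5, - 3, -1/5, sqrt(19)/19,sqrt(2 )/2, sqrt(13 ) /4,9/8,sqrt(2),sqrt(6 ),  E, sqrt(11), sqrt(15),4, 4, 4.2, 3  *sqrt(3),9, 9]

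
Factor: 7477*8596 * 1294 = 83168345848 = 2^3*7^1*307^1 *647^1* 7477^1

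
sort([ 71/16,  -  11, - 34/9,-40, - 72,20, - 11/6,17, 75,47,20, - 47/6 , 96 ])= [ -72,-40, - 11,-47/6, - 34/9 ,-11/6,71/16,17,20,20,47,75, 96]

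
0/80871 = 0=   0.00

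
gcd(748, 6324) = 68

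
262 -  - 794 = 1056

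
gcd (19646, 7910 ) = 2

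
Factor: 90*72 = 2^4*3^4*5^1   =  6480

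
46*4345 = 199870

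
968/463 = 968/463 = 2.09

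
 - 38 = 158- 196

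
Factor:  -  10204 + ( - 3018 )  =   - 13222 =-2^1*11^1*601^1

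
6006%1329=690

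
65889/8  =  8236+1/8= 8236.12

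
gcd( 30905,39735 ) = 4415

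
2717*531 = 1442727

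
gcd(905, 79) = 1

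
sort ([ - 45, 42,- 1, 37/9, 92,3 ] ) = [  -  45, - 1, 3, 37/9, 42,92 ] 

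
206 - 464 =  - 258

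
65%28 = 9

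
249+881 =1130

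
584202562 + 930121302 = 1514323864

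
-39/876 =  - 1 + 279/292= - 0.04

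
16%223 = 16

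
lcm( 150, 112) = 8400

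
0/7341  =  0 = 0.00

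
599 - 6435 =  - 5836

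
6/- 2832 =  - 1/472 = - 0.00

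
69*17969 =1239861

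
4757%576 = 149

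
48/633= 16/211=0.08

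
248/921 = 248/921 = 0.27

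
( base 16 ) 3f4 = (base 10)1012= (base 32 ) vk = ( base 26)1co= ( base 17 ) 389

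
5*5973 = 29865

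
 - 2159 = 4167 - 6326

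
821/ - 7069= - 821/7069=- 0.12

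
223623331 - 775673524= - 552050193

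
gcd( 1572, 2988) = 12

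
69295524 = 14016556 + 55278968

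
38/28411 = 38/28411  =  0.00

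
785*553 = 434105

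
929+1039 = 1968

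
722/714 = 1 + 4/357 = 1.01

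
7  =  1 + 6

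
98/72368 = 49/36184 = 0.00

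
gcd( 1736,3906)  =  434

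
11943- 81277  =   - 69334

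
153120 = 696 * 220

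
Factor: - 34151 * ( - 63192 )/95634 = 2^2*3^ (-2)*7^ (-1) * 11^(  -  1 ) * 13^1*23^( - 1 )*37^1*71^1 * 2633^1 = 359678332/15939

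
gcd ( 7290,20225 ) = 5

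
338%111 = 5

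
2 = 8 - 6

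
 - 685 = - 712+27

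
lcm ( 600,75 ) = 600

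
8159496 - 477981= 7681515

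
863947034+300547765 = 1164494799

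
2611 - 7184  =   - 4573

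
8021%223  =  216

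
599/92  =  6 +47/92 = 6.51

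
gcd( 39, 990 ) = 3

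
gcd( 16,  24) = 8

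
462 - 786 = -324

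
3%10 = 3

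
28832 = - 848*(-34)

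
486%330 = 156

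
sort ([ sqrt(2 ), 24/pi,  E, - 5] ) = [ - 5,sqrt( 2), E, 24/pi ]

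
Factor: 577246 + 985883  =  3^2*29^1 * 53^1 * 113^1 = 1563129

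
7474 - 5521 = 1953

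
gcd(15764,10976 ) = 28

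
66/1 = 66= 66.00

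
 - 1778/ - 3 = 1778/3= 592.67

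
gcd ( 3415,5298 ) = 1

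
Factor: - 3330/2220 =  - 2^(  -  1)*3^1 = - 3/2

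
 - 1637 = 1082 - 2719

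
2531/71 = 2531/71 = 35.65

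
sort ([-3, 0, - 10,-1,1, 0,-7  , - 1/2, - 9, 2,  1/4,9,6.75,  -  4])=[-10,- 9, -7, - 4, - 3, - 1,-1/2,0,0,1/4,1, 2,6.75,9] 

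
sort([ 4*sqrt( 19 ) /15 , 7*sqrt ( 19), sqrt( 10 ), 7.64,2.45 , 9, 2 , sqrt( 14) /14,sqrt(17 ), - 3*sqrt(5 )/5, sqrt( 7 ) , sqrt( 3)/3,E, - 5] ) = [ -5,-3*sqrt(5)/5,sqrt(14 )/14,sqrt( 3 ) /3,4*sqrt( 19 )/15, 2, 2.45, sqrt(7),E,  sqrt( 10 ),sqrt( 17 ), 7.64, 9, 7*sqrt(19 )]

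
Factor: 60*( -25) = - 1500=   -2^2*3^1*5^3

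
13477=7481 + 5996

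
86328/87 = 28776/29 = 992.28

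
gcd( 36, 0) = 36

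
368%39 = 17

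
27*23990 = 647730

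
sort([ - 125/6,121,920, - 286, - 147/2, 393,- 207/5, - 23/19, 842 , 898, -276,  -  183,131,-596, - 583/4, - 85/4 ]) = [-596, - 286, - 276 , - 183, - 583/4 , - 147/2,  -  207/5, - 85/4, - 125/6, - 23/19,121 , 131, 393,842, 898, 920 ]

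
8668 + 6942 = 15610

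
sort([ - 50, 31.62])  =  [ - 50  ,  31.62]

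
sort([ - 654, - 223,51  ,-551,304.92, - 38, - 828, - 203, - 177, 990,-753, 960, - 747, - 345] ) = [ - 828, - 753, - 747, - 654, - 551, - 345, - 223, - 203, - 177, - 38, 51,304.92,  960,990] 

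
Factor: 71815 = 5^1*53^1*271^1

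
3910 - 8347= - 4437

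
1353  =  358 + 995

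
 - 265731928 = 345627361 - 611359289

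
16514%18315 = 16514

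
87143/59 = 1477 = 1477.00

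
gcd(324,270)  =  54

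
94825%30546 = 3187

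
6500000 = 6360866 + 139134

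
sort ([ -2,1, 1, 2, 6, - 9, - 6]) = [ - 9, - 6, - 2,1,1, 2,6]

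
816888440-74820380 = 742068060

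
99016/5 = 19803 + 1/5 = 19803.20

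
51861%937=326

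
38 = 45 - 7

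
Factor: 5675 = 5^2*227^1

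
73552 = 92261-18709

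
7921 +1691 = 9612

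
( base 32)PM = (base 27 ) 13c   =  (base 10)822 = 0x336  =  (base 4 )30312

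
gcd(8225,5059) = 1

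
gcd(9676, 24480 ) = 4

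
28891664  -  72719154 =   -  43827490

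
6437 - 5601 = 836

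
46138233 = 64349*717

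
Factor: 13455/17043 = 3^1*5^1* 19^(  -  1) =15/19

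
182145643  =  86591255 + 95554388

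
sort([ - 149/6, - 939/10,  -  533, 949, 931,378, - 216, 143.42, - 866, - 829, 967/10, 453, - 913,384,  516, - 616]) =[ - 913,-866 , - 829, - 616,  -  533, - 216, - 939/10, -149/6,967/10, 143.42,378, 384, 453, 516, 931, 949]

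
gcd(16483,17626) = 1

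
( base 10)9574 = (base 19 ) 179h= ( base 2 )10010101100110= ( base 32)9b6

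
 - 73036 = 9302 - 82338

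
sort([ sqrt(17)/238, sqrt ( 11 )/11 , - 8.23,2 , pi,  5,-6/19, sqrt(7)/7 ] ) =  [  -  8.23,-6/19,sqrt( 17) /238, sqrt(11 )/11,  sqrt( 7 ) /7,2 , pi, 5 ] 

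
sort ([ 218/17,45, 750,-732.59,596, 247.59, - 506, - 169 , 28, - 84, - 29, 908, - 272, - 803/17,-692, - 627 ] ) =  [ - 732.59 , -692, - 627, - 506, - 272, - 169  , - 84, - 803/17,-29, 218/17, 28, 45, 247.59, 596,  750,  908]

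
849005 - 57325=791680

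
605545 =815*743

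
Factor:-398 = -2^1*199^1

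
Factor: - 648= -2^3*3^4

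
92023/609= 151  +  64/609 = 151.11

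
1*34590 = 34590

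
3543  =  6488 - 2945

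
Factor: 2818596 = 2^2 * 3^1*11^1*131^1* 163^1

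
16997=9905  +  7092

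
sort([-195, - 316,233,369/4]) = [ - 316,-195, 369/4,233]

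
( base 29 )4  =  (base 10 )4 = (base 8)4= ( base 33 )4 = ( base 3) 11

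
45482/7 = 45482/7 = 6497.43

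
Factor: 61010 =2^1*5^1 * 6101^1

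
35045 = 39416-4371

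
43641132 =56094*778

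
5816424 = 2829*2056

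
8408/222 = 37 + 97/111 =37.87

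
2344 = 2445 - 101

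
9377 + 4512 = 13889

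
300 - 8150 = - 7850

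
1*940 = 940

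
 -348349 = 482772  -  831121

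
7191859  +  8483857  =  15675716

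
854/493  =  854/493=1.73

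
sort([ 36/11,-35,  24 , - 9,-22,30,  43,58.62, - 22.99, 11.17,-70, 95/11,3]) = [ - 70,-35, - 22.99, - 22,-9,  3,36/11,95/11, 11.17,24,30, 43,58.62 ]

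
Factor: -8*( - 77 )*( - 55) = -2^3*5^1*7^1*11^2 =-33880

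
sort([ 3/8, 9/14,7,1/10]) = [ 1/10, 3/8,9/14, 7] 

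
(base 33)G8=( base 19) 194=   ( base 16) 218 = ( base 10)536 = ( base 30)HQ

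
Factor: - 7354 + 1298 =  -6056 = - 2^3 * 757^1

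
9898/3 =3299+ 1/3=3299.33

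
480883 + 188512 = 669395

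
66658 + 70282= 136940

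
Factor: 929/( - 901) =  - 17^( - 1)*53^( - 1) *929^1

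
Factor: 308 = 2^2 * 7^1*11^1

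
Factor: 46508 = 2^2*7^1  *11^1*151^1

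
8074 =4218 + 3856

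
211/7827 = 211/7827 = 0.03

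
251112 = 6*41852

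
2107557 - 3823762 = -1716205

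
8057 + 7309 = 15366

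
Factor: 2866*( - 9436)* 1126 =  - 2^4*7^1*337^1*563^1*1433^1=-30451066576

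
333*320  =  106560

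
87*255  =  22185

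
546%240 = 66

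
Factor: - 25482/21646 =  - 93/79  =  - 3^1*31^1* 79^( - 1 ) 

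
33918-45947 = - 12029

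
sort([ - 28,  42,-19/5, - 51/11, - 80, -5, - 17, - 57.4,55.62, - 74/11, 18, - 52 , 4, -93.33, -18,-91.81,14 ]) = [-93.33, - 91.81,-80,-57.4, - 52, - 28,-18,-17,-74/11, - 5, - 51/11, - 19/5, 4, 14, 18,42, 55.62 ]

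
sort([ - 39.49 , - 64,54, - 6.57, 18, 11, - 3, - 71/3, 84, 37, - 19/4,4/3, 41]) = [ - 64,  -  39.49,-71/3,-6.57, - 19/4, - 3,4/3, 11,  18, 37, 41, 54, 84]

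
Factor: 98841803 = 409^1 * 241667^1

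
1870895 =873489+997406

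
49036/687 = 49036/687 = 71.38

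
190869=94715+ 96154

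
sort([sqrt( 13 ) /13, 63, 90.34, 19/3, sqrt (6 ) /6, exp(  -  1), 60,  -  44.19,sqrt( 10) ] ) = [ - 44.19,sqrt( 13)/13,exp( - 1 ), sqrt( 6)/6, sqrt ( 10), 19/3 , 60,63,  90.34]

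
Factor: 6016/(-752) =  - 8 = -2^3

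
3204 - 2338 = 866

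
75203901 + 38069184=113273085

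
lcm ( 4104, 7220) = 389880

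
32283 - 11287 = 20996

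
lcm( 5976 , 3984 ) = 11952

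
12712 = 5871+6841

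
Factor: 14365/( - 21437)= - 65/97  =  - 5^1*13^1*97^( - 1) 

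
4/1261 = 4/1261 =0.00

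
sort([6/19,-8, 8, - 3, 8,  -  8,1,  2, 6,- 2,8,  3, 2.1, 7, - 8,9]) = [ - 8, - 8, - 8, - 3, - 2,6/19, 1,2, 2.1,  3,6,7,8, 8, 8,9]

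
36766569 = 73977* 497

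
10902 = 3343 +7559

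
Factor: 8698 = 2^1*4349^1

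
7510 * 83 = 623330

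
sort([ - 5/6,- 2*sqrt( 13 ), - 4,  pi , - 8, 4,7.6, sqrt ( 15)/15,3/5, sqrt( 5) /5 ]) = [ - 8,-2 * sqrt( 13 ),-4,- 5/6,sqrt(15)/15,sqrt( 5 )/5, 3/5, pi,4  ,  7.6] 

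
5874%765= 519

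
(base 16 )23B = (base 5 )4241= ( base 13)34c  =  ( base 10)571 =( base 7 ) 1444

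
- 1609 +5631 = 4022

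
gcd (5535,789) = 3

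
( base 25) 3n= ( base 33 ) 2W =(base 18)58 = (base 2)1100010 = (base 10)98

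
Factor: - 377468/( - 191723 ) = 2^2*13^1* 17^1*449^( - 1) = 884/449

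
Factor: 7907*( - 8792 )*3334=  - 231774158896 = - 2^4*7^1*157^1*1667^1*7907^1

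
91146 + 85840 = 176986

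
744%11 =7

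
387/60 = 129/20 = 6.45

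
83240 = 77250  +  5990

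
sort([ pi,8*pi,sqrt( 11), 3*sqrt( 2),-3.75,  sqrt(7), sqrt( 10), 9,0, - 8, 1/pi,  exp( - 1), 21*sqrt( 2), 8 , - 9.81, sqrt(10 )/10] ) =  [ - 9.81, - 8, - 3.75,  0, sqrt( 10)/10, 1/pi, exp(  -  1),sqrt( 7 ),pi,sqrt ( 10),sqrt(11),3*sqrt(2), 8,  9, 8* pi, 21*sqrt( 2)]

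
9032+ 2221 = 11253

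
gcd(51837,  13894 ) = 1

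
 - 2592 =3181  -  5773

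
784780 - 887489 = -102709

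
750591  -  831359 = -80768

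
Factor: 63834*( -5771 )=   -  2^1*3^1*29^1*199^1*10639^1 =- 368386014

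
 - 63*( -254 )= 16002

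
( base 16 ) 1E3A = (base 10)7738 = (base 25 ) C9D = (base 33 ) 73G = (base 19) 1285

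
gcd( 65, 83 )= 1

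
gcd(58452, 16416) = 12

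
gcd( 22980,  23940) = 60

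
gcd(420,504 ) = 84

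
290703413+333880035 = 624583448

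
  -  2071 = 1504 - 3575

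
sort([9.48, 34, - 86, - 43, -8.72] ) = [ -86,  -  43, - 8.72, 9.48,34] 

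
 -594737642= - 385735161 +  - 209002481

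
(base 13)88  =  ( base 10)112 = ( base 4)1300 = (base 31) 3J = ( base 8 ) 160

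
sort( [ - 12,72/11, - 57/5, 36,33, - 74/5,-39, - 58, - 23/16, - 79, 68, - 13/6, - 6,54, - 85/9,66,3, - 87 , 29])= [-87, - 79 , - 58 , - 39,- 74/5,- 12,-57/5, - 85/9, - 6,-13/6, - 23/16 , 3,72/11,29,  33,  36,  54, 66,  68]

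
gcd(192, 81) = 3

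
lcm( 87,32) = 2784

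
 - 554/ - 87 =6 + 32/87 = 6.37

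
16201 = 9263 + 6938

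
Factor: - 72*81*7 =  - 40824  =  - 2^3*3^6*7^1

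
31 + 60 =91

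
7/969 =7/969 = 0.01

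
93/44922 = 31/14974 = 0.00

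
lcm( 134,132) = 8844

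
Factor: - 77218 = -2^1*38609^1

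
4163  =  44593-40430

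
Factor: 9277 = 9277^1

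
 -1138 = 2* ( - 569)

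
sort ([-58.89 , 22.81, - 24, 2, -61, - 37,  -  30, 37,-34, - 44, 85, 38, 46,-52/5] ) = [ - 61, - 58.89,-44,-37,- 34, -30,-24,-52/5, 2, 22.81,37, 38, 46, 85]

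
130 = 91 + 39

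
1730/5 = 346 = 346.00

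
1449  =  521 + 928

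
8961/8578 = 8961/8578  =  1.04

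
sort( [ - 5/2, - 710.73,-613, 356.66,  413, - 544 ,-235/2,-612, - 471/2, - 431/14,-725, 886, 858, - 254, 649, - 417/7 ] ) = [ - 725, - 710.73, - 613,-612,  -  544, - 254,- 471/2, - 235/2, - 417/7, - 431/14, - 5/2, 356.66, 413, 649,  858, 886] 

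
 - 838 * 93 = -77934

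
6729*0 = 0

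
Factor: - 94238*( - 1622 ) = 2^2 * 811^1*47119^1=152854036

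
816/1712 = 51/107 = 0.48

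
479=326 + 153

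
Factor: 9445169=9445169^1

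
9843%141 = 114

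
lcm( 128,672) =2688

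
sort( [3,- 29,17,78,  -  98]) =[- 98, - 29,3,17, 78]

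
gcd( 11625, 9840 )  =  15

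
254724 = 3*84908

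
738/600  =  123/100 = 1.23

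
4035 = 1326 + 2709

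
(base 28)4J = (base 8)203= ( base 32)43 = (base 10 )131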